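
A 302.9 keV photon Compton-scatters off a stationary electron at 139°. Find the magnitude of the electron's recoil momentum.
2.2779e-22 kg·m/s

The electron is initially at rest, so by conservation of momentum:
p⃗_e = p⃗₀ − p⃗'  (incident photon momentum minus scattered photon momentum)

Photon momentum magnitudes (p = h/λ = E/c):
λ₀ = hc/E₀ = 4.0932 pm → p₀ = h/λ₀ = 1.6188e-22 kg·m/s
Δλ = λ_C(1 − cos 139°) = 4.2575 pm
λ' = 8.3507 pm → p' = h/λ' = 7.9347e-23 kg·m/s

The scattered photon makes angle θ = 139° with the incident direction, so by the law of cosines:
|p⃗_e|² = p₀² + p'² − 2p₀p'cos θ
|p⃗_e|² = (1.6188e-22)² + (7.9347e-23)² − 2·1.6188e-22·7.9347e-23·cos(139°)
|p⃗_e| = 2.2779e-22 kg·m/s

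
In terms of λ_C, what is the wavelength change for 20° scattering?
0.0603 λ_C

The Compton shift formula is:
Δλ = λ_C(1 - cos θ)

Dividing both sides by λ_C:
Δλ/λ_C = 1 - cos θ

For θ = 20°:
Δλ/λ_C = 1 - cos(20°)
Δλ/λ_C = 1 - 0.9397
Δλ/λ_C = 0.0603

This means the shift is 0.0603 × λ_C = 0.1463 pm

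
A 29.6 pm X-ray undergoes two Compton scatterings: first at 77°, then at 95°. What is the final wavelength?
34.1183 pm

Apply Compton shift twice:

First scattering at θ₁ = 77°:
Δλ₁ = λ_C(1 - cos(77°))
Δλ₁ = 2.4263 × 0.7750
Δλ₁ = 1.8805 pm

After first scattering:
λ₁ = 29.6 + 1.8805 = 31.4805 pm

Second scattering at θ₂ = 95°:
Δλ₂ = λ_C(1 - cos(95°))
Δλ₂ = 2.4263 × 1.0872
Δλ₂ = 2.6378 pm

Final wavelength:
λ₂ = 31.4805 + 2.6378 = 34.1183 pm

Total shift: Δλ_total = 1.8805 + 2.6378 = 4.5183 pm

(Intermediate values are shown rounded; full precision is carried through to the final answer.)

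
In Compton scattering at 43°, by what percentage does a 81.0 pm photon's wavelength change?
0.8047%

Calculate the Compton shift:
Δλ = λ_C(1 - cos(43°))
Δλ = 2.4263 × (1 - cos(43°))
Δλ = 2.4263 × 0.2686
Δλ = 0.6518 pm

Percentage change:
(Δλ/λ₀) × 100 = (0.6518/81.0) × 100
= 0.8047%

(Intermediate values are shown rounded; full precision is carried through to the final answer.)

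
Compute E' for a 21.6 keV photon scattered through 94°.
20.6655 keV

First convert energy to wavelength:
λ = hc/E, with hc ≈ 1239.842 keV·pm (i.e. 1239.842 eV·nm)

For E = 21.6 keV = 21600 eV:
λ = 1239.842 keV·pm / 21.6 keV
λ = 57.4001 pm

Calculate the Compton shift:
Δλ = λ_C(1 - cos(94°)) = 2.4263 × 1.0698
Δλ = 2.5956 pm

Final wavelength:
λ' = 57.4001 + 2.5956 = 59.9957 pm

Final energy:
E' = hc/λ' = 1239.842 / 59.9957 = 20.6655 keV

(Intermediate values are shown rounded; full precision is carried through to the final answer.)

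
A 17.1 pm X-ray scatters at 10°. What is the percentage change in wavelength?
0.2156%

Calculate the Compton shift:
Δλ = λ_C(1 - cos(10°))
Δλ = 2.4263 × (1 - cos(10°))
Δλ = 2.4263 × 0.0152
Δλ = 0.0369 pm

Percentage change:
(Δλ/λ₀) × 100 = (0.0369/17.1) × 100
= 0.2156%

(Intermediate values are shown rounded; full precision is carried through to the final answer.)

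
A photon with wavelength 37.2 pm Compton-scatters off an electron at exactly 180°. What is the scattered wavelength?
42.0526 pm

Using the Compton formula: λ' = λ + λ_C(1 − cos θ)

For θ = 180°, cos θ = -1 (exact) = -1.0000, so:
1 − cos 180° = 1 − (-1) = 2.0000

Δλ = λ_C × 2.0000 = 2.4263 × 2.0000 = 4.8526 pm

λ' = 37.2 + 4.8526 = 42.0526 pm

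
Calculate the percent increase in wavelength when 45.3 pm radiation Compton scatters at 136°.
9.2089%

Calculate the Compton shift:
Δλ = λ_C(1 - cos(136°))
Δλ = 2.4263 × (1 - cos(136°))
Δλ = 2.4263 × 1.7193
Δλ = 4.1717 pm

Percentage change:
(Δλ/λ₀) × 100 = (4.1717/45.3) × 100
= 9.2089%

(Intermediate values are shown rounded; full precision is carried through to the final answer.)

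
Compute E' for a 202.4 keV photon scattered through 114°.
129.9777 keV

First convert energy to wavelength:
λ = hc/E, with hc ≈ 1239.842 keV·pm (i.e. 1239.842 eV·nm)

For E = 202.4 keV = 202400 eV:
λ = 1239.842 keV·pm / 202.4 keV
λ = 6.1257 pm

Calculate the Compton shift:
Δλ = λ_C(1 - cos(114°)) = 2.4263 × 1.4067
Δλ = 3.4132 pm

Final wavelength:
λ' = 6.1257 + 3.4132 = 9.5389 pm

Final energy:
E' = hc/λ' = 1239.842 / 9.5389 = 129.9777 keV

(Intermediate values are shown rounded; full precision is carried through to the final answer.)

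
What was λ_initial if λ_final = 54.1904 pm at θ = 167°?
49.4000 pm

From λ' = λ + Δλ, we have λ = λ' - Δλ

First calculate the Compton shift:
Δλ = λ_C(1 - cos θ)
Δλ = 2.4263 × (1 - cos(167°))
Δλ = 2.4263 × 1.9744
Δλ = 4.7904 pm

Initial wavelength:
λ = λ' - Δλ
λ = 54.1904 - 4.7904
λ = 49.4000 pm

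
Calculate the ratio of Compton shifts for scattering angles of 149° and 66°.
149° produces the larger shift by a factor of 3.130

Calculate both shifts using Δλ = λ_C(1 - cos θ):

For θ₁ = 66°:
Δλ₁ = 2.4263 × (1 - cos(66°))
Δλ₁ = 2.4263 × 0.5933
Δλ₁ = 1.4394 pm

For θ₂ = 149°:
Δλ₂ = 2.4263 × (1 - cos(149°))
Δλ₂ = 2.4263 × 1.8572
Δλ₂ = 4.5061 pm

The 149° angle produces the larger shift.
Ratio: 4.5061/1.4394 = 3.130

(Intermediate values are shown rounded; full precision is carried through to the final answer.)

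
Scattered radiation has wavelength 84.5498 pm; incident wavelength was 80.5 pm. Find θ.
132.00°

First find the wavelength shift:
Δλ = λ' - λ = 84.5498 - 80.5 = 4.0498 pm

Using Δλ = λ_C(1 - cos θ), with λ_C = h/(m_e·c) ≈ 2.42631024 pm:
cos θ = 1 - Δλ/λ_C
cos θ = 1 - 4.0498/2.42631024
cos θ = -0.669119

θ = arccos(-0.669119)
θ = 132.00°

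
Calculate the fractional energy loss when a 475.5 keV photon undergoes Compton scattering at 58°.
0.3043 (or 30.43%)

Calculate initial and final photon energies:

Initial: E₀ = 475.5 keV → λ₀ = 2.6074 pm
Compton shift: Δλ = 1.1406 pm
Final wavelength: λ' = 3.7480 pm
Final energy: E' = 330.8000 keV

Fractional energy loss:
(E₀ - E')/E₀ = (475.5000 - 330.8000)/475.5000
= 144.7000/475.5000
= 0.3043
= 30.43%

(Intermediate values are shown rounded; full precision is carried through to the final answer.)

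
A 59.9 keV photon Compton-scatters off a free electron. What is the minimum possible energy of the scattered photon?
48.5239 keV (at θ = 180°)

The scattered photon has minimum energy when its wavelength is maximum, i.e., when the Compton shift Δλ = λ_C(1 − cos θ) is maximum. This occurs at θ = 180° (backscattering), giving Δλ_max = 2λ_C = 4.8526 pm.

Initial wavelength: λ₀ = hc/E₀ = 20.6985 pm
Maximum final wavelength: λ'_max = λ₀ + 2λ_C = 20.6985 + 4.8526 = 25.5512 pm
Minimum final energy: E'_min = hc/λ'_max = 48.5239 keV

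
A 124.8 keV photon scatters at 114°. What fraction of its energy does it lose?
0.2557 (or 25.57%)

Calculate initial and final photon energies:

Initial: E₀ = 124.8 keV → λ₀ = 9.9346 pm
Compton shift: Δλ = 3.4132 pm
Final wavelength: λ' = 13.3478 pm
Final energy: E' = 92.8873 keV

Fractional energy loss:
(E₀ - E')/E₀ = (124.8000 - 92.8873)/124.8000
= 31.9127/124.8000
= 0.2557
= 25.57%

(Intermediate values are shown rounded; full precision is carried through to the final answer.)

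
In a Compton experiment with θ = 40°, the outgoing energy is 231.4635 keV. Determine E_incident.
258.8999 keV

Convert final energy to wavelength (hc ≈ 1239.842 keV·pm):
λ' = hc/E' = 1239.842 / 231.4635 = 5.3565 pm

Calculate the Compton shift:
Δλ = λ_C(1 - cos(40°))
Δλ = 2.4263 × (1 - cos(40°))
Δλ = 0.5676 pm

Initial wavelength:
λ = λ' - Δλ = 5.3565 - 0.5676 = 4.7889 pm

Initial energy:
E = hc/λ = 1239.842 / 4.7889 = 258.8999 keV

(Intermediate values are shown rounded; full precision is carried through to the final answer.)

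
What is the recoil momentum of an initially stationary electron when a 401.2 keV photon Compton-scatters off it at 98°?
2.5600e-22 kg·m/s

The electron is initially at rest, so by conservation of momentum:
p⃗_e = p⃗₀ − p⃗'  (incident photon momentum minus scattered photon momentum)

Photon momentum magnitudes (p = h/λ = E/c):
λ₀ = hc/E₀ = 3.0903 pm → p₀ = h/λ₀ = 2.1441e-22 kg·m/s
Δλ = λ_C(1 − cos 98°) = 2.7640 pm
λ' = 5.8543 pm → p' = h/λ' = 1.1318e-22 kg·m/s

The scattered photon makes angle θ = 98° with the incident direction, so by the law of cosines:
|p⃗_e|² = p₀² + p'² − 2p₀p'cos θ
|p⃗_e|² = (2.1441e-22)² + (1.1318e-22)² − 2·2.1441e-22·1.1318e-22·cos(98°)
|p⃗_e| = 2.5600e-22 kg·m/s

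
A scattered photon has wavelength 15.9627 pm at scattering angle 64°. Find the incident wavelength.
14.6000 pm

From λ' = λ + Δλ, we have λ = λ' - Δλ

First calculate the Compton shift:
Δλ = λ_C(1 - cos θ)
Δλ = 2.4263 × (1 - cos(64°))
Δλ = 2.4263 × 0.5616
Δλ = 1.3627 pm

Initial wavelength:
λ = λ' - Δλ
λ = 15.9627 - 1.3627
λ = 14.6000 pm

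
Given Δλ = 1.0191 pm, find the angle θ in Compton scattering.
54.55°

From the Compton formula Δλ = λ_C(1 - cos θ), we can solve for θ:

cos θ = 1 - Δλ/λ_C

Given:
- Δλ = 1.0191 pm
- λ_C = h/(m_e·c) ≈ 2.42631024 pm

cos θ = 1 - 1.0191/2.42631024
cos θ = 1 - 0.420020
cos θ = 0.579980

θ = arccos(0.579980)
θ = 54.55°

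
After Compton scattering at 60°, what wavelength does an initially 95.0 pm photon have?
96.2132 pm

Using the Compton formula: λ' = λ + λ_C(1 − cos θ)

For θ = 60°, cos θ = 1/2 (exact) = 0.5000, so:
1 − cos 60° = 1 − (1/2) = 0.5000

Δλ = λ_C × 0.5000 = 2.4263 × 0.5000 = 1.2132 pm

λ' = 95.0 + 1.2132 = 96.2132 pm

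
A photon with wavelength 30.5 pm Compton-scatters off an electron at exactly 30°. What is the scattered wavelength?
30.8251 pm

Using the Compton formula: λ' = λ + λ_C(1 − cos θ)

For θ = 30°, cos θ = √3/2 (exact) ≈ 0.8660, so:
1 − cos 30° = 1 − (√3/2) ≈ 0.1340

Δλ = λ_C × 0.1340 = 2.4263 × 0.1340 = 0.3251 pm

λ' = 30.5 + 0.3251 = 30.8251 pm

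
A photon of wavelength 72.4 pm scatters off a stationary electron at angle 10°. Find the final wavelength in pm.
72.4369 pm

Using the Compton scattering formula:
λ' = λ + Δλ = λ + λ_C(1 - cos θ)

Given:
- Initial wavelength λ = 72.4 pm
- Scattering angle θ = 10°
- Compton wavelength λ_C ≈ 2.4263 pm

Calculate the shift:
Δλ = 2.4263 × (1 - cos(10°))
Δλ = 2.4263 × 0.0152
Δλ = 0.0369 pm

Final wavelength:
λ' = 72.4 + 0.0369 = 72.4369 pm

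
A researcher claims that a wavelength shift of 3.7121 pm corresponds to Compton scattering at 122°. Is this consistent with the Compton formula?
Yes, consistent

Calculate the expected shift for θ = 122°:

Δλ_expected = λ_C(1 - cos(122°))
Δλ_expected = 2.4263 × (1 - cos(122°))
Δλ_expected = 2.4263 × 1.5299
Δλ_expected = 3.7121 pm

Given shift: 3.7121 pm
Expected shift: 3.7121 pm
Difference: 0.0000 pm

The values match. This is consistent with Compton scattering at the stated angle.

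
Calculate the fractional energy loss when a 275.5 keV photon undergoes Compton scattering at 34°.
0.0844 (or 8.44%)

Calculate initial and final photon energies:

Initial: E₀ = 275.5 keV → λ₀ = 4.5003 pm
Compton shift: Δλ = 0.4148 pm
Final wavelength: λ' = 4.9151 pm
Final energy: E' = 252.2495 keV

Fractional energy loss:
(E₀ - E')/E₀ = (275.5000 - 252.2495)/275.5000
= 23.2505/275.5000
= 0.0844
= 8.44%

(Intermediate values are shown rounded; full precision is carried through to the final answer.)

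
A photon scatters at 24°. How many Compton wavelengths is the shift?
0.0865 λ_C

The Compton shift formula is:
Δλ = λ_C(1 - cos θ)

Dividing both sides by λ_C:
Δλ/λ_C = 1 - cos θ

For θ = 24°:
Δλ/λ_C = 1 - cos(24°)
Δλ/λ_C = 1 - 0.9135
Δλ/λ_C = 0.0865

This means the shift is 0.0865 × λ_C = 0.2098 pm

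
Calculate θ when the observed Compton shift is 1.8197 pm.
75.52°

From the Compton formula Δλ = λ_C(1 - cos θ), we can solve for θ:

cos θ = 1 - Δλ/λ_C

Given:
- Δλ = 1.8197 pm
- λ_C = h/(m_e·c) ≈ 2.42631024 pm

cos θ = 1 - 1.8197/2.42631024
cos θ = 1 - 0.749987
cos θ = 0.250013

θ = arccos(0.250013)
θ = 75.52°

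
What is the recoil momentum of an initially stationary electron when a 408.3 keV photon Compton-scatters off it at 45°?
1.5593e-22 kg·m/s

The electron is initially at rest, so by conservation of momentum:
p⃗_e = p⃗₀ − p⃗'  (incident photon momentum minus scattered photon momentum)

Photon momentum magnitudes (p = h/λ = E/c):
λ₀ = hc/E₀ = 3.0366 pm → p₀ = h/λ₀ = 2.1821e-22 kg·m/s
Δλ = λ_C(1 − cos 45°) = 0.7106 pm
λ' = 3.7472 pm → p' = h/λ' = 1.7683e-22 kg·m/s

The scattered photon makes angle θ = 45° with the incident direction, so by the law of cosines:
|p⃗_e|² = p₀² + p'² − 2p₀p'cos θ
|p⃗_e|² = (2.1821e-22)² + (1.7683e-22)² − 2·2.1821e-22·1.7683e-22·cos(45°)
|p⃗_e| = 1.5593e-22 kg·m/s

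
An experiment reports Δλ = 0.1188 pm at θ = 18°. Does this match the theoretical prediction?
Yes, consistent

Calculate the expected shift for θ = 18°:

Δλ_expected = λ_C(1 - cos(18°))
Δλ_expected = 2.4263 × (1 - cos(18°))
Δλ_expected = 2.4263 × 0.0489
Δλ_expected = 0.1188 pm

Given shift: 0.1188 pm
Expected shift: 0.1188 pm
Difference: 0.0000 pm

The values match. This is consistent with Compton scattering at the stated angle.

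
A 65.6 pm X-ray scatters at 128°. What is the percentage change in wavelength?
5.9758%

Calculate the Compton shift:
Δλ = λ_C(1 - cos(128°))
Δλ = 2.4263 × (1 - cos(128°))
Δλ = 2.4263 × 1.6157
Δλ = 3.9201 pm

Percentage change:
(Δλ/λ₀) × 100 = (3.9201/65.6) × 100
= 5.9758%

(Intermediate values are shown rounded; full precision is carried through to the final answer.)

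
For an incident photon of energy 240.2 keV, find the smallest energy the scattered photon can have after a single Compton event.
123.8068 keV (at θ = 180°)

The scattered photon has minimum energy when its wavelength is maximum, i.e., when the Compton shift Δλ = λ_C(1 − cos θ) is maximum. This occurs at θ = 180° (backscattering), giving Δλ_max = 2λ_C = 4.8526 pm.

Initial wavelength: λ₀ = hc/E₀ = 5.1617 pm
Maximum final wavelength: λ'_max = λ₀ + 2λ_C = 5.1617 + 4.8526 = 10.0143 pm
Minimum final energy: E'_min = hc/λ'_max = 123.8068 keV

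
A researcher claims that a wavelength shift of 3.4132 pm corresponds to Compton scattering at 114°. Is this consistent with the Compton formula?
Yes, consistent

Calculate the expected shift for θ = 114°:

Δλ_expected = λ_C(1 - cos(114°))
Δλ_expected = 2.4263 × (1 - cos(114°))
Δλ_expected = 2.4263 × 1.4067
Δλ_expected = 3.4132 pm

Given shift: 3.4132 pm
Expected shift: 3.4132 pm
Difference: 0.0000 pm

The values match. This is consistent with Compton scattering at the stated angle.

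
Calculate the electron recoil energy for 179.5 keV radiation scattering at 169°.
73.6685 keV

By energy conservation: K_e = E_initial - E_final

First find the scattered photon energy:
Initial wavelength: λ = hc/E = 6.9072 pm
Compton shift: Δλ = λ_C(1 - cos(169°)) = 4.8080 pm
Final wavelength: λ' = 6.9072 + 4.8080 = 11.7152 pm
Final photon energy: E' = hc/λ' = 105.8315 keV

Electron kinetic energy:
K_e = E - E' = 179.5000 - 105.8315 = 73.6685 keV

(Intermediate values are shown rounded; full precision is carried through to the final answer.)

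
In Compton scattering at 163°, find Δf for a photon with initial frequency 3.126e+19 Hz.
1.035e+19 Hz (decrease)

Convert frequency to wavelength (c = 299792458 m/s):
λ₀ = c/f₀ = 299792458/3.126e+19 = 9.5902898e-12 m = 9.5903 pm

Calculate Compton shift:
Δλ = λ_C(1 - cos(163°)) = 4.7466 pm

Final wavelength:
λ' = λ₀ + Δλ = 9.5903 + 4.7466 = 14.3369 pm

Final frequency:
f' = c/λ' = 299792458/1.4336892e-11 = 2.0910561e+19 Hz

Frequency shift (decrease):
Δf = f₀ - f' = 3.126e+19 - 2.0910561e+19 = 1.035e+19 Hz

(Intermediate values are shown rounded; full precision is carried through to the final answer.)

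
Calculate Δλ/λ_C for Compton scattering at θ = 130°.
1.6428 λ_C

The Compton shift formula is:
Δλ = λ_C(1 - cos θ)

Dividing both sides by λ_C:
Δλ/λ_C = 1 - cos θ

For θ = 130°:
Δλ/λ_C = 1 - cos(130°)
Δλ/λ_C = 1 - -0.6428
Δλ/λ_C = 1.6428

This means the shift is 1.6428 × λ_C = 3.9859 pm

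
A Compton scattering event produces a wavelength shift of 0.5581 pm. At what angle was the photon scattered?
39.65°

From the Compton formula Δλ = λ_C(1 - cos θ), we can solve for θ:

cos θ = 1 - Δλ/λ_C

Given:
- Δλ = 0.5581 pm
- λ_C = h/(m_e·c) ≈ 2.42631024 pm

cos θ = 1 - 0.5581/2.42631024
cos θ = 1 - 0.230020
cos θ = 0.769980

θ = arccos(0.769980)
θ = 39.65°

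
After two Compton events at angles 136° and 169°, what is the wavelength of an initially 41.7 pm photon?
50.6797 pm

Apply Compton shift twice:

First scattering at θ₁ = 136°:
Δλ₁ = λ_C(1 - cos(136°))
Δλ₁ = 2.4263 × 1.7193
Δλ₁ = 4.1717 pm

After first scattering:
λ₁ = 41.7 + 4.1717 = 45.8717 pm

Second scattering at θ₂ = 169°:
Δλ₂ = λ_C(1 - cos(169°))
Δλ₂ = 2.4263 × 1.9816
Δλ₂ = 4.8080 pm

Final wavelength:
λ₂ = 45.8717 + 4.8080 = 50.6797 pm

Total shift: Δλ_total = 4.1717 + 4.8080 = 8.9797 pm

(Intermediate values are shown rounded; full precision is carried through to the final answer.)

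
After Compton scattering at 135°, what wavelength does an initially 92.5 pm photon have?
96.6420 pm

Using the Compton formula: λ' = λ + λ_C(1 − cos θ)

For θ = 135°, cos θ = -√2/2 (exact) ≈ -0.7071, so:
1 − cos 135° = 1 − (-√2/2) ≈ 1.7071

Δλ = λ_C × 1.7071 = 2.4263 × 1.7071 = 4.1420 pm

λ' = 92.5 + 4.1420 = 96.6420 pm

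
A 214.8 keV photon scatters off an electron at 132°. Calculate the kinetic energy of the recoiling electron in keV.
88.5677 keV

By energy conservation: K_e = E_initial - E_final

First find the scattered photon energy:
Initial wavelength: λ = hc/E = 5.7721 pm
Compton shift: Δλ = λ_C(1 - cos(132°)) = 4.0498 pm
Final wavelength: λ' = 5.7721 + 4.0498 = 9.8219 pm
Final photon energy: E' = hc/λ' = 126.2323 keV

Electron kinetic energy:
K_e = E - E' = 214.8000 - 126.2323 = 88.5677 keV

(Intermediate values are shown rounded; full precision is carried through to the final answer.)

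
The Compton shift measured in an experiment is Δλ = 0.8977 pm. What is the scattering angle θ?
50.95°

From the Compton formula Δλ = λ_C(1 - cos θ), we can solve for θ:

cos θ = 1 - Δλ/λ_C

Given:
- Δλ = 0.8977 pm
- λ_C = h/(m_e·c) ≈ 2.42631024 pm

cos θ = 1 - 0.8977/2.42631024
cos θ = 1 - 0.369986
cos θ = 0.630014

θ = arccos(0.630014)
θ = 50.95°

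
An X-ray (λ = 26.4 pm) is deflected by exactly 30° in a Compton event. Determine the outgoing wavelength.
26.7251 pm

Using the Compton formula: λ' = λ + λ_C(1 − cos θ)

For θ = 30°, cos θ = √3/2 (exact) ≈ 0.8660, so:
1 − cos 30° = 1 − (√3/2) ≈ 0.1340

Δλ = λ_C × 0.1340 = 2.4263 × 0.1340 = 0.3251 pm

λ' = 26.4 + 0.3251 = 26.7251 pm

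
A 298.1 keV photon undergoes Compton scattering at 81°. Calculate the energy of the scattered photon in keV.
199.7844 keV

First convert energy to wavelength:
λ = hc/E, with hc ≈ 1239.842 keV·pm (i.e. 1239.842 eV·nm)

For E = 298.1 keV = 298100 eV:
λ = 1239.842 keV·pm / 298.1 keV
λ = 4.1591 pm

Calculate the Compton shift:
Δλ = λ_C(1 - cos(81°)) = 2.4263 × 0.8436
Δλ = 2.0468 pm

Final wavelength:
λ' = 4.1591 + 2.0468 = 6.2059 pm

Final energy:
E' = hc/λ' = 1239.842 / 6.2059 = 199.7844 keV

(Intermediate values are shown rounded; full precision is carried through to the final answer.)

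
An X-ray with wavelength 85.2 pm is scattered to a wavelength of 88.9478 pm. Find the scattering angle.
123.00°

First find the wavelength shift:
Δλ = λ' - λ = 88.9478 - 85.2 = 3.7478 pm

Using Δλ = λ_C(1 - cos θ), with λ_C = h/(m_e·c) ≈ 2.42631024 pm:
cos θ = 1 - Δλ/λ_C
cos θ = 1 - 3.7478/2.42631024
cos θ = -0.544650

θ = arccos(-0.544650)
θ = 123.00°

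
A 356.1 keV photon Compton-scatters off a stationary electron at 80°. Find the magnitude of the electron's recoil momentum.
2.0693e-22 kg·m/s

The electron is initially at rest, so by conservation of momentum:
p⃗_e = p⃗₀ − p⃗'  (incident photon momentum minus scattered photon momentum)

Photon momentum magnitudes (p = h/λ = E/c):
λ₀ = hc/E₀ = 3.4817 pm → p₀ = h/λ₀ = 1.9031e-22 kg·m/s
Δλ = λ_C(1 − cos 80°) = 2.0050 pm
λ' = 5.4867 pm → p' = h/λ' = 1.2077e-22 kg·m/s

The scattered photon makes angle θ = 80° with the incident direction, so by the law of cosines:
|p⃗_e|² = p₀² + p'² − 2p₀p'cos θ
|p⃗_e|² = (1.9031e-22)² + (1.2077e-22)² − 2·1.9031e-22·1.2077e-22·cos(80°)
|p⃗_e| = 2.0693e-22 kg·m/s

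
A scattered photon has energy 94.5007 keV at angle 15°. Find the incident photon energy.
95.1000 keV

Convert final energy to wavelength (hc ≈ 1239.842 keV·pm):
λ' = hc/E' = 1239.842 / 94.5007 = 13.1199 pm

Calculate the Compton shift:
Δλ = λ_C(1 - cos(15°))
Δλ = 2.4263 × (1 - cos(15°))
Δλ = 0.0827 pm

Initial wavelength:
λ = λ' - Δλ = 13.1199 - 0.0827 = 13.0372 pm

Initial energy:
E = hc/λ = 1239.842 / 13.0372 = 95.1000 keV

(Intermediate values are shown rounded; full precision is carried through to the final answer.)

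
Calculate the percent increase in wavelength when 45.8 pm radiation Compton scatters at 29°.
0.6642%

Calculate the Compton shift:
Δλ = λ_C(1 - cos(29°))
Δλ = 2.4263 × (1 - cos(29°))
Δλ = 2.4263 × 0.1254
Δλ = 0.3042 pm

Percentage change:
(Δλ/λ₀) × 100 = (0.3042/45.8) × 100
= 0.6642%

(Intermediate values are shown rounded; full precision is carried through to the final answer.)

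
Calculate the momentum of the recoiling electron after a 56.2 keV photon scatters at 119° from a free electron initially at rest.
4.8173e-23 kg·m/s

The electron is initially at rest, so by conservation of momentum:
p⃗_e = p⃗₀ − p⃗'  (incident photon momentum minus scattered photon momentum)

Photon momentum magnitudes (p = h/λ = E/c):
λ₀ = hc/E₀ = 22.0612 pm → p₀ = h/λ₀ = 3.0035e-23 kg·m/s
Δλ = λ_C(1 − cos 119°) = 3.6026 pm
λ' = 25.6639 pm → p' = h/λ' = 2.5819e-23 kg·m/s

The scattered photon makes angle θ = 119° with the incident direction, so by the law of cosines:
|p⃗_e|² = p₀² + p'² − 2p₀p'cos θ
|p⃗_e|² = (3.0035e-23)² + (2.5819e-23)² − 2·3.0035e-23·2.5819e-23·cos(119°)
|p⃗_e| = 4.8173e-23 kg·m/s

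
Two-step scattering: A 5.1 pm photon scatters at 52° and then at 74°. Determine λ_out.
7.7901 pm

Apply Compton shift twice:

First scattering at θ₁ = 52°:
Δλ₁ = λ_C(1 - cos(52°))
Δλ₁ = 2.4263 × 0.3843
Δλ₁ = 0.9325 pm

After first scattering:
λ₁ = 5.1 + 0.9325 = 6.0325 pm

Second scattering at θ₂ = 74°:
Δλ₂ = λ_C(1 - cos(74°))
Δλ₂ = 2.4263 × 0.7244
Δλ₂ = 1.7575 pm

Final wavelength:
λ₂ = 6.0325 + 1.7575 = 7.7901 pm

Total shift: Δλ_total = 0.9325 + 1.7575 = 2.6901 pm

(Intermediate values are shown rounded; full precision is carried through to the final answer.)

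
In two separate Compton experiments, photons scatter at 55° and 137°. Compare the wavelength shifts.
137° produces the larger shift by a factor of 4.060

Calculate both shifts using Δλ = λ_C(1 - cos θ):

For θ₁ = 55°:
Δλ₁ = 2.4263 × (1 - cos(55°))
Δλ₁ = 2.4263 × 0.4264
Δλ₁ = 1.0346 pm

For θ₂ = 137°:
Δλ₂ = 2.4263 × (1 - cos(137°))
Δλ₂ = 2.4263 × 1.7314
Δλ₂ = 4.2008 pm

The 137° angle produces the larger shift.
Ratio: 4.2008/1.0346 = 4.060

(Intermediate values are shown rounded; full precision is carried through to the final answer.)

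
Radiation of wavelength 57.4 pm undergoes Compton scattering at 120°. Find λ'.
61.0395 pm

Using the Compton formula: λ' = λ + λ_C(1 − cos θ)

For θ = 120°, cos θ = -1/2 (exact) = -0.5000, so:
1 − cos 120° = 1 − (-1/2) = 1.5000

Δλ = λ_C × 1.5000 = 2.4263 × 1.5000 = 3.6395 pm

λ' = 57.4 + 3.6395 = 61.0395 pm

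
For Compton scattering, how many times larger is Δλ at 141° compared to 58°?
141° produces the larger shift by a factor of 3.781

Calculate both shifts using Δλ = λ_C(1 - cos θ):

For θ₁ = 58°:
Δλ₁ = 2.4263 × (1 - cos(58°))
Δλ₁ = 2.4263 × 0.4701
Δλ₁ = 1.1406 pm

For θ₂ = 141°:
Δλ₂ = 2.4263 × (1 - cos(141°))
Δλ₂ = 2.4263 × 1.7771
Δλ₂ = 4.3119 pm

The 141° angle produces the larger shift.
Ratio: 4.3119/1.1406 = 3.781

(Intermediate values are shown rounded; full precision is carried through to the final answer.)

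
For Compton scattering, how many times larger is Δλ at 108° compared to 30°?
108° produces the larger shift by a factor of 9.771

Calculate both shifts using Δλ = λ_C(1 - cos θ):

For θ₁ = 30°:
Δλ₁ = 2.4263 × (1 - cos(30°))
Δλ₁ = 2.4263 × 0.1340
Δλ₁ = 0.3251 pm

For θ₂ = 108°:
Δλ₂ = 2.4263 × (1 - cos(108°))
Δλ₂ = 2.4263 × 1.3090
Δλ₂ = 3.1761 pm

The 108° angle produces the larger shift.
Ratio: 3.1761/0.3251 = 9.771

(Intermediate values are shown rounded; full precision is carried through to the final answer.)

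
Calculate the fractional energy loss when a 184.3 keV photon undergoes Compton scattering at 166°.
0.4154 (or 41.54%)

Calculate initial and final photon energies:

Initial: E₀ = 184.3 keV → λ₀ = 6.7273 pm
Compton shift: Δλ = 4.7805 pm
Final wavelength: λ' = 11.5079 pm
Final energy: E' = 107.7388 keV

Fractional energy loss:
(E₀ - E')/E₀ = (184.3000 - 107.7388)/184.3000
= 76.5612/184.3000
= 0.4154
= 41.54%

(Intermediate values are shown rounded; full precision is carried through to the final answer.)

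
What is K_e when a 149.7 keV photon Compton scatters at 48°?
13.2282 keV

By energy conservation: K_e = E_initial - E_final

First find the scattered photon energy:
Initial wavelength: λ = hc/E = 8.2822 pm
Compton shift: Δλ = λ_C(1 - cos(48°)) = 0.8028 pm
Final wavelength: λ' = 8.2822 + 0.8028 = 9.0850 pm
Final photon energy: E' = hc/λ' = 136.4718 keV

Electron kinetic energy:
K_e = E - E' = 149.7000 - 136.4718 = 13.2282 keV

(Intermediate values are shown rounded; full precision is carried through to the final answer.)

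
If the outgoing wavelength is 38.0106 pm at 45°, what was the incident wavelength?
37.3000 pm

From λ' = λ + Δλ, we have λ = λ' - Δλ

First calculate the Compton shift:
Δλ = λ_C(1 - cos θ)
Δλ = 2.4263 × (1 - cos(45°))
Δλ = 2.4263 × 0.2929
Δλ = 0.7106 pm

Initial wavelength:
λ = λ' - Δλ
λ = 38.0106 - 0.7106
λ = 37.3000 pm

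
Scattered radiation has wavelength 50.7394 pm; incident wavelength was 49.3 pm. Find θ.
66.00°

First find the wavelength shift:
Δλ = λ' - λ = 50.7394 - 49.3 = 1.4394 pm

Using Δλ = λ_C(1 - cos θ), with λ_C = h/(m_e·c) ≈ 2.42631024 pm:
cos θ = 1 - Δλ/λ_C
cos θ = 1 - 1.4394/2.42631024
cos θ = 0.406754

θ = arccos(0.406754)
θ = 66.00°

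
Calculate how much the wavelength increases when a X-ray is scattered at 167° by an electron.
4.7904 pm

Using the Compton scattering formula:
Δλ = λ_C(1 - cos θ)

where λ_C = h/(m_e·c) ≈ 2.4263 pm is the Compton wavelength of an electron.

For θ = 167°:
cos(167°) = -0.9744
1 - cos(167°) = 1.9744

Δλ = 2.4263 × 1.9744
Δλ = 4.7904 pm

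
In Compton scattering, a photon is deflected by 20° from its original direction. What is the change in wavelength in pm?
0.1463 pm

Using the Compton scattering formula:
Δλ = λ_C(1 - cos θ)

where λ_C = h/(m_e·c) ≈ 2.4263 pm is the Compton wavelength of an electron.

For θ = 20°:
cos(20°) = 0.9397
1 - cos(20°) = 0.0603

Δλ = 2.4263 × 0.0603
Δλ = 0.1463 pm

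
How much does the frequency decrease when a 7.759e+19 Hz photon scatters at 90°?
2.993e+19 Hz (decrease)

Convert frequency to wavelength (c = 299792458 m/s):
λ₀ = c/f₀ = 299792458/7.759e+19 = 3.8638028e-12 m = 3.8638 pm

Calculate Compton shift:
Δλ = λ_C(1 - cos(90°)) = 2.4263 pm

Final wavelength:
λ' = λ₀ + Δλ = 3.8638 + 2.4263 = 6.2901 pm

Final frequency:
f' = c/λ' = 299792458/6.2901130e-12 = 4.7660902e+19 Hz

Frequency shift (decrease):
Δf = f₀ - f' = 7.759e+19 - 4.7660902e+19 = 2.993e+19 Hz

(Intermediate values are shown rounded; full precision is carried through to the final answer.)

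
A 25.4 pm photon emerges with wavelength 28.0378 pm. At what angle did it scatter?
95.00°

First find the wavelength shift:
Δλ = λ' - λ = 28.0378 - 25.4 = 2.6378 pm

Using Δλ = λ_C(1 - cos θ), with λ_C = h/(m_e·c) ≈ 2.42631024 pm:
cos θ = 1 - Δλ/λ_C
cos θ = 1 - 2.6378/2.42631024
cos θ = -0.087165

θ = arccos(-0.087165)
θ = 95.00°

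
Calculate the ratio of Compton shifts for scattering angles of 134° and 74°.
134° produces the larger shift by a factor of 2.340

Calculate both shifts using Δλ = λ_C(1 - cos θ):

For θ₁ = 74°:
Δλ₁ = 2.4263 × (1 - cos(74°))
Δλ₁ = 2.4263 × 0.7244
Δλ₁ = 1.7575 pm

For θ₂ = 134°:
Δλ₂ = 2.4263 × (1 - cos(134°))
Δλ₂ = 2.4263 × 1.6947
Δλ₂ = 4.1118 pm

The 134° angle produces the larger shift.
Ratio: 4.1118/1.7575 = 2.340

(Intermediate values are shown rounded; full precision is carried through to the final answer.)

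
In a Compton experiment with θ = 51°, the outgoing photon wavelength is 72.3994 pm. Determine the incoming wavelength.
71.5000 pm

From λ' = λ + Δλ, we have λ = λ' - Δλ

First calculate the Compton shift:
Δλ = λ_C(1 - cos θ)
Δλ = 2.4263 × (1 - cos(51°))
Δλ = 2.4263 × 0.3707
Δλ = 0.8994 pm

Initial wavelength:
λ = λ' - Δλ
λ = 72.3994 - 0.8994
λ = 71.5000 pm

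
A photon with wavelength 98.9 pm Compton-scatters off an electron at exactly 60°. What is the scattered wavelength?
100.1132 pm

Using the Compton formula: λ' = λ + λ_C(1 − cos θ)

For θ = 60°, cos θ = 1/2 (exact) = 0.5000, so:
1 − cos 60° = 1 − (1/2) = 0.5000

Δλ = λ_C × 0.5000 = 2.4263 × 0.5000 = 1.2132 pm

λ' = 98.9 + 1.2132 = 100.1132 pm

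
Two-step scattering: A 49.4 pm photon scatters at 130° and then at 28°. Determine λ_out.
53.6699 pm

Apply Compton shift twice:

First scattering at θ₁ = 130°:
Δλ₁ = λ_C(1 - cos(130°))
Δλ₁ = 2.4263 × 1.6428
Δλ₁ = 3.9859 pm

After first scattering:
λ₁ = 49.4 + 3.9859 = 53.3859 pm

Second scattering at θ₂ = 28°:
Δλ₂ = λ_C(1 - cos(28°))
Δλ₂ = 2.4263 × 0.1171
Δλ₂ = 0.2840 pm

Final wavelength:
λ₂ = 53.3859 + 0.2840 = 53.6699 pm

Total shift: Δλ_total = 3.9859 + 0.2840 = 4.2699 pm

(Intermediate values are shown rounded; full precision is carried through to the final answer.)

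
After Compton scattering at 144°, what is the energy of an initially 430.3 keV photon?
170.5286 keV

First convert energy to wavelength:
λ = hc/E, with hc ≈ 1239.842 keV·pm (i.e. 1239.842 eV·nm)

For E = 430.3 keV = 430300 eV:
λ = 1239.842 keV·pm / 430.3 keV
λ = 2.8813 pm

Calculate the Compton shift:
Δλ = λ_C(1 - cos(144°)) = 2.4263 × 1.8090
Δλ = 4.3892 pm

Final wavelength:
λ' = 2.8813 + 4.3892 = 7.2706 pm

Final energy:
E' = hc/λ' = 1239.842 / 7.2706 = 170.5286 keV

(Intermediate values are shown rounded; full precision is carried through to the final answer.)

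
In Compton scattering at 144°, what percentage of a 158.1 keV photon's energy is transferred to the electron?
0.3589 (or 35.89%)

Calculate initial and final photon energies:

Initial: E₀ = 158.1 keV → λ₀ = 7.8421 pm
Compton shift: Δλ = 4.3892 pm
Final wavelength: λ' = 12.2314 pm
Final energy: E' = 101.3657 keV

Fractional energy loss:
(E₀ - E')/E₀ = (158.1000 - 101.3657)/158.1000
= 56.7343/158.1000
= 0.3589
= 35.89%

(Intermediate values are shown rounded; full precision is carried through to the final answer.)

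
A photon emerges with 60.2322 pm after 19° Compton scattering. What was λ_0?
60.1000 pm

From λ' = λ + Δλ, we have λ = λ' - Δλ

First calculate the Compton shift:
Δλ = λ_C(1 - cos θ)
Δλ = 2.4263 × (1 - cos(19°))
Δλ = 2.4263 × 0.0545
Δλ = 0.1322 pm

Initial wavelength:
λ = λ' - Δλ
λ = 60.2322 - 0.1322
λ = 60.1000 pm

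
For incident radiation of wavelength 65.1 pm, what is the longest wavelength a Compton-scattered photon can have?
69.9526 pm (at θ = 180°)

The Compton shift is Δλ = λ_C(1 − cos θ).

Since cos θ ranges from −1 to 1, the factor (1 − cos θ) ranges from 0 to 2; the maximum shift occurs at θ = 180° (backscattering):
Δλ_max = 2λ_C = 2 × 2.4263 pm = 4.8526 pm

Maximum scattered wavelength:
λ'_max = λ₀ + Δλ_max = 65.1 + 4.8526 = 69.9526 pm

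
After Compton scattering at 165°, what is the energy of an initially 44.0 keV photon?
37.6301 keV

First convert energy to wavelength:
λ = hc/E, with hc ≈ 1239.842 keV·pm (i.e. 1239.842 eV·nm)

For E = 44.0 keV = 44000 eV:
λ = 1239.842 keV·pm / 44.0 keV
λ = 28.1782 pm

Calculate the Compton shift:
Δλ = λ_C(1 - cos(165°)) = 2.4263 × 1.9659
Δλ = 4.7699 pm

Final wavelength:
λ' = 28.1782 + 4.7699 = 32.9482 pm

Final energy:
E' = hc/λ' = 1239.842 / 32.9482 = 37.6301 keV

(Intermediate values are shown rounded; full precision is carried through to the final answer.)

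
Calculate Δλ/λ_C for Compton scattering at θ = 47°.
0.3180 λ_C

The Compton shift formula is:
Δλ = λ_C(1 - cos θ)

Dividing both sides by λ_C:
Δλ/λ_C = 1 - cos θ

For θ = 47°:
Δλ/λ_C = 1 - cos(47°)
Δλ/λ_C = 1 - 0.6820
Δλ/λ_C = 0.3180

This means the shift is 0.3180 × λ_C = 0.7716 pm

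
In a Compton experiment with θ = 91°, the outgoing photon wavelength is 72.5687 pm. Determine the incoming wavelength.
70.1000 pm

From λ' = λ + Δλ, we have λ = λ' - Δλ

First calculate the Compton shift:
Δλ = λ_C(1 - cos θ)
Δλ = 2.4263 × (1 - cos(91°))
Δλ = 2.4263 × 1.0175
Δλ = 2.4687 pm

Initial wavelength:
λ = λ' - Δλ
λ = 72.5687 - 2.4687
λ = 70.1000 pm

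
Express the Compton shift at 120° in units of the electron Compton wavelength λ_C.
1.5000 λ_C

The Compton shift formula is:
Δλ = λ_C(1 - cos θ)

Dividing both sides by λ_C:
Δλ/λ_C = 1 - cos θ

For θ = 120°:
Δλ/λ_C = 1 - cos(120°)
Δλ/λ_C = 1 - -0.5000
Δλ/λ_C = 1.5000

This means the shift is 1.5000 × λ_C = 3.6395 pm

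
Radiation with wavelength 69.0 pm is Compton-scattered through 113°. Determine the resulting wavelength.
72.3743 pm

Using the Compton scattering formula:
λ' = λ + Δλ = λ + λ_C(1 - cos θ)

Given:
- Initial wavelength λ = 69.0 pm
- Scattering angle θ = 113°
- Compton wavelength λ_C ≈ 2.4263 pm

Calculate the shift:
Δλ = 2.4263 × (1 - cos(113°))
Δλ = 2.4263 × 1.3907
Δλ = 3.3743 pm

Final wavelength:
λ' = 69.0 + 3.3743 = 72.3743 pm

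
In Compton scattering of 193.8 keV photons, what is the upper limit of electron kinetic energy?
83.5933 keV

Maximum energy transfer occurs at θ = 180° (backscattering).

Initial photon: E₀ = 193.8 keV → λ₀ = 6.3975 pm

Maximum Compton shift (at 180°):
Δλ_max = 2λ_C = 2 × 2.4263 = 4.8526 pm

Final wavelength:
λ' = 6.3975 + 4.8526 = 11.2502 pm

Minimum photon energy (maximum energy to electron):
E'_min = hc/λ' = 110.2067 keV

Maximum electron kinetic energy:
K_max = E₀ - E'_min = 193.8000 - 110.2067 = 83.5933 keV

(Intermediate values are shown rounded; full precision is carried through to the final answer.)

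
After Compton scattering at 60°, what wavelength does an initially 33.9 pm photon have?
35.1132 pm

Using the Compton formula: λ' = λ + λ_C(1 − cos θ)

For θ = 60°, cos θ = 1/2 (exact) = 0.5000, so:
1 − cos 60° = 1 − (1/2) = 0.5000

Δλ = λ_C × 0.5000 = 2.4263 × 0.5000 = 1.2132 pm

λ' = 33.9 + 1.2132 = 35.1132 pm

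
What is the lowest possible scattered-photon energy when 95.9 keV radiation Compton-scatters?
69.7280 keV (at θ = 180°)

The scattered photon has minimum energy when its wavelength is maximum, i.e., when the Compton shift Δλ = λ_C(1 − cos θ) is maximum. This occurs at θ = 180° (backscattering), giving Δλ_max = 2λ_C = 4.8526 pm.

Initial wavelength: λ₀ = hc/E₀ = 12.9285 pm
Maximum final wavelength: λ'_max = λ₀ + 2λ_C = 12.9285 + 4.8526 = 17.7811 pm
Minimum final energy: E'_min = hc/λ'_max = 69.7280 keV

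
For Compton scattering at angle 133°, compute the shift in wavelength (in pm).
4.0810 pm

Using the Compton scattering formula:
Δλ = λ_C(1 - cos θ)

where λ_C = h/(m_e·c) ≈ 2.4263 pm is the Compton wavelength of an electron.

For θ = 133°:
cos(133°) = -0.6820
1 - cos(133°) = 1.6820

Δλ = 2.4263 × 1.6820
Δλ = 4.0810 pm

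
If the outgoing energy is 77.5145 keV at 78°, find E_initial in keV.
88.1000 keV

Convert final energy to wavelength (hc ≈ 1239.842 keV·pm):
λ' = hc/E' = 1239.842 / 77.5145 = 15.9950 pm

Calculate the Compton shift:
Δλ = λ_C(1 - cos(78°))
Δλ = 2.4263 × (1 - cos(78°))
Δλ = 1.9219 pm

Initial wavelength:
λ = λ' - Δλ = 15.9950 - 1.9219 = 14.0731 pm

Initial energy:
E = hc/λ = 1239.842 / 14.0731 = 88.1000 keV

(Intermediate values are shown rounded; full precision is carried through to the final answer.)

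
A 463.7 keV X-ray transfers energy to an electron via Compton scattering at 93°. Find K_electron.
226.5048 keV

By energy conservation: K_e = E_initial - E_final

First find the scattered photon energy:
Initial wavelength: λ = hc/E = 2.6738 pm
Compton shift: Δλ = λ_C(1 - cos(93°)) = 2.5533 pm
Final wavelength: λ' = 2.6738 + 2.5533 = 5.2271 pm
Final photon energy: E' = hc/λ' = 237.1952 keV

Electron kinetic energy:
K_e = E - E' = 463.7000 - 237.1952 = 226.5048 keV

(Intermediate values are shown rounded; full precision is carried through to the final answer.)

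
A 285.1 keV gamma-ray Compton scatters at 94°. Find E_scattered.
178.5395 keV

First convert energy to wavelength:
λ = hc/E, with hc ≈ 1239.842 keV·pm (i.e. 1239.842 eV·nm)

For E = 285.1 keV = 285100 eV:
λ = 1239.842 keV·pm / 285.1 keV
λ = 4.3488 pm

Calculate the Compton shift:
Δλ = λ_C(1 - cos(94°)) = 2.4263 × 1.0698
Δλ = 2.5956 pm

Final wavelength:
λ' = 4.3488 + 2.5956 = 6.9444 pm

Final energy:
E' = hc/λ' = 1239.842 / 6.9444 = 178.5395 keV

(Intermediate values are shown rounded; full precision is carried through to the final answer.)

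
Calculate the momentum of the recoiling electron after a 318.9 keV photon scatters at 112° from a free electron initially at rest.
2.2175e-22 kg·m/s

The electron is initially at rest, so by conservation of momentum:
p⃗_e = p⃗₀ − p⃗'  (incident photon momentum minus scattered photon momentum)

Photon momentum magnitudes (p = h/λ = E/c):
λ₀ = hc/E₀ = 3.8879 pm → p₀ = h/λ₀ = 1.7043e-22 kg·m/s
Δλ = λ_C(1 − cos 112°) = 3.3352 pm
λ' = 7.2231 pm → p' = h/λ' = 9.1735e-23 kg·m/s

The scattered photon makes angle θ = 112° with the incident direction, so by the law of cosines:
|p⃗_e|² = p₀² + p'² − 2p₀p'cos θ
|p⃗_e|² = (1.7043e-22)² + (9.1735e-23)² − 2·1.7043e-22·9.1735e-23·cos(112°)
|p⃗_e| = 2.2175e-22 kg·m/s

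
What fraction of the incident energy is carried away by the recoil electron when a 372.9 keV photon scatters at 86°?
0.4044 (or 40.44%)

Calculate initial and final photon energies:

Initial: E₀ = 372.9 keV → λ₀ = 3.3249 pm
Compton shift: Δλ = 2.2571 pm
Final wavelength: λ' = 5.5819 pm
Final energy: E' = 222.1173 keV

Fractional energy loss:
(E₀ - E')/E₀ = (372.9000 - 222.1173)/372.9000
= 150.7827/372.9000
= 0.4044
= 40.44%

(Intermediate values are shown rounded; full precision is carried through to the final answer.)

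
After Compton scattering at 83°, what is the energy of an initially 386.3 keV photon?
232.1737 keV

First convert energy to wavelength:
λ = hc/E, with hc ≈ 1239.842 keV·pm (i.e. 1239.842 eV·nm)

For E = 386.3 keV = 386300 eV:
λ = 1239.842 keV·pm / 386.3 keV
λ = 3.2095 pm

Calculate the Compton shift:
Δλ = λ_C(1 - cos(83°)) = 2.4263 × 0.8781
Δλ = 2.1306 pm

Final wavelength:
λ' = 3.2095 + 2.1306 = 5.3401 pm

Final energy:
E' = hc/λ' = 1239.842 / 5.3401 = 232.1737 keV

(Intermediate values are shown rounded; full precision is carried through to the final answer.)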